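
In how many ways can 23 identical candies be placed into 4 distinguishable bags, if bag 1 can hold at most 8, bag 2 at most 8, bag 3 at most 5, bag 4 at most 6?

35

Ignoring the caps, the number of non-negative solutions to x_1+…+x_4 = 23 is C(26,3) = 2600.
Subtract solutions that violate a single cap (substitute x_i' = x_i − (cap_i+1)): x_1 ≥ 9 gives C(17,3) = 680; x_2 ≥ 9 gives C(17,3) = 680; x_3 ≥ 6 gives C(20,3) = 1140; x_4 ≥ 7 gives C(19,3) = 969. Together 3469.
Add back pairs where two caps are both exceeded: 56 + 165 + 120 + 165 + 120 + 286 = 912.
Subtract triples: 0 + 0 + 4 + 4 = 8.
By inclusion–exclusion the count is 2600 − 3469 + 912 − 8 = 35.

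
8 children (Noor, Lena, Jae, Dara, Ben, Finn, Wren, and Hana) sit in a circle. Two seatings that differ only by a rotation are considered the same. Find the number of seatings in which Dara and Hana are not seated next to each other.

3600

All circular seatings of 8 people number (7)! = 5040.
Seatings with Dara beside Hana: treat them as a block with 2 internal orders, giving 2 × (6)! = 1440.
Subtracting, 5040 − 1440 = 3600.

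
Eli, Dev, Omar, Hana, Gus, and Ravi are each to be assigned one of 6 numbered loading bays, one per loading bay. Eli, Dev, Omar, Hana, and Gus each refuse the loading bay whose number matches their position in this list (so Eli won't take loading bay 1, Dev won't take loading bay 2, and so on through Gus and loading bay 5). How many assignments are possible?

Let Aᵢ (for 1 ≤ i ≤ 5) be the placements that put person i in their forbidden loading bay. Any j of these fix j positions, leaving (6−j)! ways to fill the rest, and there are C(5,j) ways to pick which j.
By inclusion–exclusion, the number of valid placements is Σ_{j=0}^{5} (−1)^j C(5,j)·(6−j)!.
Computing: 720 − 600 + 240 − 60 + 10 − 1 = 309.

309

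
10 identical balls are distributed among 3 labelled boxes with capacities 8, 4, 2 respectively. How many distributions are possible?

By stars and bars, unrestricted non-negative solutions to x_1+…+x_3 = 10 number C(10+2,2) = 66.
Subtract solutions that violate a single cap (substitute x_i' = x_i − (cap_i+1)): x_1 ≥ 9 gives C(3,2) = 3; x_2 ≥ 5 gives C(7,2) = 21; x_3 ≥ 3 gives C(9,2) = 36. Together 60.
Add back pairs where two caps are both exceeded: 0 + 0 + 6 = 6.
By inclusion–exclusion the count is 66 − 60 + 6 = 12.

12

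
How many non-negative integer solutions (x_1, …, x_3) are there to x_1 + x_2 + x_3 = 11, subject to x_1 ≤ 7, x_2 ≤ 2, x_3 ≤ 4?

6

By stars and bars, unrestricted non-negative solutions to x_1+…+x_3 = 11 number C(11+2,2) = 78.
Subtract solutions that violate a single cap (substitute x_i' = x_i − (cap_i+1)): x_1 ≥ 8 gives C(5,2) = 10; x_2 ≥ 3 gives C(10,2) = 45; x_3 ≥ 5 gives C(8,2) = 28. Together 83.
Add back pairs where two caps are both exceeded: 1 + 0 + 10 = 11.
By inclusion–exclusion the count is 78 − 83 + 11 = 6.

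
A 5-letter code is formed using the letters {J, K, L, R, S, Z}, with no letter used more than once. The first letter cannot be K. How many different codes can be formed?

The first letter has 6−1 = 5 choices (anything except K).
The remaining 4 letters are filled from the other 5 symbols without repetition: 5 × 4 × 3 × 2 = 120.
Total: 5 × 120 = 600.

600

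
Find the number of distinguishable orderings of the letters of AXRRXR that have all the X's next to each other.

Treat the 2 copies of X as a single block. The multiset to arrange is then {XX, A, R, R, R}, 5 items in all.
That gives (5)!/(3!) = 20 arrangements.

20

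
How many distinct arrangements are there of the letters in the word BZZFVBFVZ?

7560

The 9 letters of BZZFVBFVZ have repeats: B appearing twice, F appearing twice, V appearing twice, and Z appearing 3 times.
The number of distinct arrangements is 9!/(3!·2!·2!·2!) = 362880/48 = 7560.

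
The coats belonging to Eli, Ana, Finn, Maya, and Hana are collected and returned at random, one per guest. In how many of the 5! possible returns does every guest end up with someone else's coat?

44

Let Aᵢ be the assignments in which guest i gets their own coat. We want the size of the complement of A₁∪…∪A_5.
By inclusion–exclusion this is Σ_{j=0}^{5} (−1)^j C(5,j)·(5−j)!.
Computing: 120 − 120 + 60 − 20 + 5 − 1 = 44.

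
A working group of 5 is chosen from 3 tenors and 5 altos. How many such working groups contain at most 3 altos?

Split by how many altos are chosen (0 through 3).
Sum: C(5,0)·C(3,5) + C(5,1)·C(3,4) + C(5,2)·C(3,3) + C(5,3)·C(3,2) = 0 + 0 + 10 + 30 = 40.

40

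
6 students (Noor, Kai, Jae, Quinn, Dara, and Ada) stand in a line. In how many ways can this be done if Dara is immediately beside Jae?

240

Place the 4 others and the Dara-Jae pair as 5 objects in a line; the pair has 2 internal arrangements.
So the count is 2·(5)! = 240.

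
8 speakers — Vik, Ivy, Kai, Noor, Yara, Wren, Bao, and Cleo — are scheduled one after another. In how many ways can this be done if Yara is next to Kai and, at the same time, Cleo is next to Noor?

2880

Treat {Yara,Kai} as one block (2 orders) and {Cleo,Noor} as another (2 orders).
That leaves 6 units to arrange: 2 × 2 × 6! = 4 × 720 = 2880.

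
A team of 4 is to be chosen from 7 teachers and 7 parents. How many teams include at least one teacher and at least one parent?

931

With no constraint there are C(14,4) = 1001 possible selections.
Subtract selections that omit an entire group: no teachers → C(7,4) = 35; no parents → C(7,4) = 35.
Both groups omitted at once is impossible, so 1001 − 70 = 931.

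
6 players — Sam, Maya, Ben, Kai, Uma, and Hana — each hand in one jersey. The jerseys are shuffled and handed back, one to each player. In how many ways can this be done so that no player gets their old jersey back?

This is the derangement count D_6: permutations of 6 items with no fixed point.
By inclusion–exclusion this is Σ_{j=0}^{6} (−1)^j C(6,j)·(6−j)!.
Computing: 720 − 720 + 360 − 120 + 30 − 6 + 1 = 265.

265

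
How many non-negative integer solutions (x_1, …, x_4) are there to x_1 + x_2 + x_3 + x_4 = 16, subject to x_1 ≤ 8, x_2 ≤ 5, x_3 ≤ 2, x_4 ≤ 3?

10

Without the upper bounds there are C(19,3) = 969 ways to split 16 among 4 variables.
Subtract solutions that violate a single cap (substitute x_i' = x_i − (cap_i+1)): x_1 ≥ 9 gives C(10,3) = 120; x_2 ≥ 6 gives C(13,3) = 286; x_3 ≥ 3 gives C(16,3) = 560; x_4 ≥ 4 gives C(15,3) = 455. Together 1421.
Add back pairs where two caps are both exceeded: 4 + 35 + 20 + 120 + 84 + 220 = 483.
Subtract triples: 0 + 0 + 1 + 20 = 21.
By inclusion–exclusion the count is 969 − 1421 + 483 − 21 = 10.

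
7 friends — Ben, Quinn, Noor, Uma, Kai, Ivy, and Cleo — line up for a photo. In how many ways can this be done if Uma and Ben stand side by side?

1440

Place the 5 others and the Uma-Ben pair as 6 objects in a line; the pair has 2 internal arrangements.
So the count is 2·(6)! = 1440.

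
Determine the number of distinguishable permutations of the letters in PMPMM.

The 5 letters of PMPMM have repeats: M appearing 3 times and P appearing twice.
So there are 5! / (3!·2!) = 10 distinguishable arrangements.

10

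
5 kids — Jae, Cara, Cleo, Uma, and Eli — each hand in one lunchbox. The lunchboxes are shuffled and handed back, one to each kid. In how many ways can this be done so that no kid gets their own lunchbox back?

44

Let Aᵢ be the assignments in which kid i gets their own lunchbox. We want the size of the complement of A₁∪…∪A_5.
By inclusion–exclusion this is Σ_{j=0}^{5} (−1)^j C(5,j)·(5−j)!.
Computing: 120 − 120 + 60 − 20 + 5 − 1 = 44.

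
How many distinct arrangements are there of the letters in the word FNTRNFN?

The 7 letters of FNTRNFN have repeats: F appearing twice and N appearing 3 times.
The number of distinct arrangements is 7!/(3!·2!) = 5040/12 = 420.

420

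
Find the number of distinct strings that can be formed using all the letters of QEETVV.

Letter multiplicities in QEETVV: E×2, Q×1, T×1, V×2.
The number of distinct arrangements is 6!/(2!·2!) = 720/4 = 180.

180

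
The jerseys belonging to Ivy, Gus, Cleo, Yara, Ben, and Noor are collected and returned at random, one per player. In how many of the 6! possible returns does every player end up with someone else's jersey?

265

This is the derangement count D_6: permutations of 6 items with no fixed point.
By inclusion–exclusion this is Σ_{j=0}^{6} (−1)^j C(6,j)·(6−j)!.
Computing: 720 − 720 + 360 − 120 + 30 − 6 + 1 = 265.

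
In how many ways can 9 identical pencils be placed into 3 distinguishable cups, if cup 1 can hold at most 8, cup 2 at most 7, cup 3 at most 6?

45

Without the upper bounds there are C(11,2) = 55 ways to split 9 among 3 cups.
Subtract solutions that violate a single cap (substitute x_i' = x_i − (cap_i+1)): x_1 ≥ 9 gives C(2,2) = 1; x_2 ≥ 8 gives C(3,2) = 3; x_3 ≥ 7 gives C(4,2) = 6. Together 10.
No two caps can be exceeded simultaneously, so the pair terms are all 0.
By inclusion–exclusion the count is 55 − 10 + 0 = 45.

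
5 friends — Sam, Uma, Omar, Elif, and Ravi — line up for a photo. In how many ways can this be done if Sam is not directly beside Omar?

Of the 5! = 120 arrangements, those with Sam and Omar adjacent number 2 × 4! = 48 (treat the pair as a block with 2 internal orders).
Complementary counting: 120 − 48 = 72.

72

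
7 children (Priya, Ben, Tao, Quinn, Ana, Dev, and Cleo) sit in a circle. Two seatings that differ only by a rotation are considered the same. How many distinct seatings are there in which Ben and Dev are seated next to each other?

Treat {Ben, Dev} as one unit (2 internal orders) and seat the resulting 6 units around the table: (5)! circular arrangements.
So 2 × (5)! = 2 × 120 = 240.

240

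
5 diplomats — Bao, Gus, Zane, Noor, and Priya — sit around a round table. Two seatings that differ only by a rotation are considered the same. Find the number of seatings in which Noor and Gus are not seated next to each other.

All circular seatings of 5 people number (4)! = 24.
Seatings with Noor beside Gus: treat them as a block with 2 internal orders, giving 2 × (3)! = 12.
Subtracting, 24 − 12 = 12.

12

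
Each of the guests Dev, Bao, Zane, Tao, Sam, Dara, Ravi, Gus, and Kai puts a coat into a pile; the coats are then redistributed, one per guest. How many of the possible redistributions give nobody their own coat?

133496

Let Aᵢ be the assignments in which guest i gets their own coat. We want the size of the complement of A₁∪…∪A_9.
By inclusion–exclusion this is Σ_{j=0}^{9} (−1)^j C(9,j)·(9−j)!.
Computing: 362880 − 362880 + 181440 − 60480 + 15120 − 3024 + 504 − 72 + 9 − 1 = 133496.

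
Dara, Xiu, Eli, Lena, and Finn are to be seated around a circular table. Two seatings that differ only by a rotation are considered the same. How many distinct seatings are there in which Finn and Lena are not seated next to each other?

12

Without the restriction there are (4)! = 24 seatings.
Seatings with Finn beside Lena: treat them as a block with 2 internal orders, giving 2 × (3)! = 12.
Subtracting, 24 − 12 = 12.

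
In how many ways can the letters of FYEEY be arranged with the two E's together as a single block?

Treat the 2 copies of E as a single block. The multiset to arrange is then {EE, F, Y, Y}, 4 items in all.
That gives (4)!/(2!) = 12 arrangements.

12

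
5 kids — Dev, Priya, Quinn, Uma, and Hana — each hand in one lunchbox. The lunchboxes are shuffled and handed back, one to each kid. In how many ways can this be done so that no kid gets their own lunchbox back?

44

Let Aᵢ be the assignments in which kid i gets their own lunchbox. We want the size of the complement of A₁∪…∪A_5.
By inclusion–exclusion this is Σ_{j=0}^{5} (−1)^j C(5,j)·(5−j)!.
Computing: 120 − 120 + 60 − 20 + 5 − 1 = 44.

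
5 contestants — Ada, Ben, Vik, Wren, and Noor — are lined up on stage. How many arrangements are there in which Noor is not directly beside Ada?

72

There are 5! = 120 arrangements in all. If Noor and Ada are adjacent, merging them into one block gives 2·(4)! = 48 arrangements.
So 120 − 48 = 72 arrangements keep them apart.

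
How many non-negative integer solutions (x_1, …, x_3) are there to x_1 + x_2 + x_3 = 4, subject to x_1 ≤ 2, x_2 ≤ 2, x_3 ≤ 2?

By stars and bars, unrestricted non-negative solutions to x_1+…+x_3 = 4 number C(4+2,2) = 15.
Subtract solutions that violate a single cap (substitute x_i' = x_i − (cap_i+1)): x_1 ≥ 3 gives C(3,2) = 3; x_2 ≥ 3 gives C(3,2) = 3; x_3 ≥ 3 gives C(3,2) = 3. Together 9.
No two caps can be exceeded simultaneously, so the pair terms are all 0.
By inclusion–exclusion the count is 15 − 9 + 0 = 6.

6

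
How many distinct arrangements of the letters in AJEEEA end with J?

Fix J in the last position and arrange the remaining 5 letters.
Those 5 letters have A appearing twice and E appearing 3 times, giving (5)!/(3!·2!) = 10.

10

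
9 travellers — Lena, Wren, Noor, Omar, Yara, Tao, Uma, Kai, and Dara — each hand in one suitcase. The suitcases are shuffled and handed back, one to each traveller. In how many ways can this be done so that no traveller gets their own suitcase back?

Count assignments avoiding every fixed point. For any j of the 9 travellers fixed to their own suitcase, the other 9−j can be arranged in (9−j)! ways.
By inclusion–exclusion this is Σ_{j=0}^{9} (−1)^j C(9,j)·(9−j)!.
Computing: 362880 − 362880 + 181440 − 60480 + 15120 − 3024 + 504 − 72 + 9 − 1 = 133496.

133496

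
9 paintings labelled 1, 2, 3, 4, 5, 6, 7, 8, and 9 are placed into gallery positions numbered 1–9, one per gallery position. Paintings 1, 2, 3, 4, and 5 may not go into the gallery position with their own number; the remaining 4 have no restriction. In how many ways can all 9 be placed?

205056

Let Aᵢ (for 1 ≤ i ≤ 5) be the placements that put painting i in its forbidden gallery position. Any j of these fix j positions, leaving (9−j)! ways to fill the rest, and there are C(5,j) ways to pick which j.
By inclusion–exclusion, the number of valid placements is Σ_{j=0}^{5} (−1)^j C(5,j)·(9−j)!.
Computing: 362880 − 201600 + 50400 − 7200 + 600 − 24 = 205056.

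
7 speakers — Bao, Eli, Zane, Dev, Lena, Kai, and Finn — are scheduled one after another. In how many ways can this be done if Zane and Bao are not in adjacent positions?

Of the 7! = 5040 arrangements, those with Zane and Bao adjacent number 2 × 6! = 1440 (treat the pair as a block with 2 internal orders).
So 5040 − 1440 = 3600 arrangements keep them apart.

3600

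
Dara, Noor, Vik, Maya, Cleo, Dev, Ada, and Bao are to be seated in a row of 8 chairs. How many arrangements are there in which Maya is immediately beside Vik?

Place the 6 others and the Maya-Vik pair as 7 objects in a line; the pair has 2 internal arrangements.
That gives 2 × 7! = 2 × 5040 = 10080.

10080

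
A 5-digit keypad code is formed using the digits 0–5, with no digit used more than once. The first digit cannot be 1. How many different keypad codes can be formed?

The first digit has 6−1 = 5 choices (anything except 1).
The remaining 4 digits are filled from the other 5 symbols without repetition: 5 × 4 × 3 × 2 = 120.
Total: 5 × 120 = 600.

600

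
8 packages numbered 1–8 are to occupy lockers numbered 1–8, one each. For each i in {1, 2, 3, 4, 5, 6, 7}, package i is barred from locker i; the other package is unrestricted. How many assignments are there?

16687

Let Aᵢ (for 1 ≤ i ≤ 7) be the placements that put package i in its forbidden locker. Any j of these fix j positions, leaving (8−j)! ways to fill the rest, and there are C(7,j) ways to pick which j.
By inclusion–exclusion, the number of valid placements is Σ_{j=0}^{7} (−1)^j C(7,j)·(8−j)!.
Computing: 40320 − 35280 + 15120 − 4200 + 840 − 126 + 14 − 1 = 16687.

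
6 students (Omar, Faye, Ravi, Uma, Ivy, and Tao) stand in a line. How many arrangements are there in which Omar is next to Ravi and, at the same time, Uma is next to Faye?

Treat {Omar,Ravi} as one block (2 orders) and {Uma,Faye} as another (2 orders).
That leaves 4 units to arrange: 2 × 2 × 4! = 4 × 24 = 96.

96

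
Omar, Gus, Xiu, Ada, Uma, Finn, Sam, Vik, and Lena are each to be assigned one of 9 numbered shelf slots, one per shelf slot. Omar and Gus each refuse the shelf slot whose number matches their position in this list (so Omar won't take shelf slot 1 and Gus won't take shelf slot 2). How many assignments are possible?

287280

Let Aᵢ (for i ∈ {1, 2}) be the placements that put person i in their forbidden shelf slot. Any j of these fix j positions, leaving (9−j)! ways to fill the rest, and there are C(2,j) ways to pick which j.
By inclusion–exclusion, the number of valid placements is Σ_{j=0}^{2} (−1)^j C(2,j)·(9−j)!.
Computing: 362880 − 80640 + 5040 = 287280.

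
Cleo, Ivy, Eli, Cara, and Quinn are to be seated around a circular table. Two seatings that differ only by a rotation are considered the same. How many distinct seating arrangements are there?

Seat Cleo anywhere (absorbing the rotational symmetry), then permute the other 4: (4)! = 24.

24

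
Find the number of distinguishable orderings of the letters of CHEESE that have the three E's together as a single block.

Treat the 3 copies of E as a single block. The multiset to arrange is then {EEE, C, H, S}, 4 items in all.
All 4 items are distinct, so there are (4)! = 24 arrangements.

24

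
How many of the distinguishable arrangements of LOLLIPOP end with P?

Fix P in the last position and arrange the remaining 7 letters.
Those 7 letters have L appearing 3 times and O appearing twice, giving (7)!/(3!·2!) = 420.

420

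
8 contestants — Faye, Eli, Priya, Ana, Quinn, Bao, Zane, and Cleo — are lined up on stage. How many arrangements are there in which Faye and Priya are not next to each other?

Of the 8! = 40320 arrangements, those with Faye and Priya adjacent number 2 × 7! = 10080 (treat the pair as a block with 2 internal orders).
So 40320 − 10080 = 30240 arrangements keep them apart.

30240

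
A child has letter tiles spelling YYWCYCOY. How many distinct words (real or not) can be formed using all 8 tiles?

Letter multiplicities in YYWCYCOY: C×2, O×1, W×1, Y×4.
The number of distinct arrangements is 8!/(4!·2!) = 40320/48 = 840.

840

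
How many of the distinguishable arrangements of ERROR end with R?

12

Fix R in the last position and arrange the remaining 4 letters.
Those 4 letters have R appearing twice, giving (4)!/(2!) = 12.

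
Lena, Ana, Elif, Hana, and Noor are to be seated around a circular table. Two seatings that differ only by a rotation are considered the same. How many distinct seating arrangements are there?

24

Fix one person's seat to break rotational symmetry; the remaining 4 people can be arranged in (4)! = 24 ways.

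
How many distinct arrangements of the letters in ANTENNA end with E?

Fix E in the last position and arrange the remaining 6 letters.
Those 6 letters have A appearing twice and N appearing 3 times, giving (6)!/(3!·2!) = 60.

60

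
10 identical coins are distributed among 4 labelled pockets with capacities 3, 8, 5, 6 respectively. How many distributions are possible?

144

Without the upper bounds there are C(13,3) = 286 ways to split 10 among 4 pockets.
Subtract solutions that violate a single cap (substitute x_i' = x_i − (cap_i+1)): x_1 ≥ 4 gives C(9,3) = 84; x_2 ≥ 9 gives C(4,3) = 4; x_3 ≥ 6 gives C(7,3) = 35; x_4 ≥ 7 gives C(6,3) = 20. Together 143.
Add back pairs where two caps are both exceeded: 0 + 1 + 0 + 0 + 0 + 0 = 1.
By inclusion–exclusion the count is 286 − 143 + 1 = 144.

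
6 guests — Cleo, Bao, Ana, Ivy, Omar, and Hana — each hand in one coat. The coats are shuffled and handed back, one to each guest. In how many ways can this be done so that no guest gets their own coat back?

Count assignments avoiding every fixed point. For any j of the 6 guests fixed to their own coat, the other 6−j can be arranged in (6−j)! ways.
By inclusion–exclusion this is Σ_{j=0}^{6} (−1)^j C(6,j)·(6−j)!.
Computing: 720 − 720 + 360 − 120 + 30 − 6 + 1 = 265.

265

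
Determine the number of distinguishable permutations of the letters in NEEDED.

60

The 6 letters of NEEDED have repeats: D appearing twice and E appearing 3 times.
Dividing 6! = 720 by 3!·2! = 12 for the repeated letters gives 60.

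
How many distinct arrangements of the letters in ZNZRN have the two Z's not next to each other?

18

Total arrangements of ZNZRN: 5!/(2!·2!) = 30.
Arrangements with the Z's together: treat ZZ as one letter, giving (4)!/(2!) = 12.
Subtracting, 30 − 12 = 18 arrangements keep the Z's apart.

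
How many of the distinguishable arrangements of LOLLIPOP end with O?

420

With the last slot taken by O, it remains to arrange the other 7 letters (LLLIPOP).
Those 7 letters have L appearing 3 times and P appearing twice, giving (7)!/(3!·2!) = 420.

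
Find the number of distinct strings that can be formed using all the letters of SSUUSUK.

SSUUSUK has 7 letters with S appearing 3 times and U appearing 3 times.
Dividing 7! = 5040 by 3!·3! = 36 for the repeated letters gives 140.

140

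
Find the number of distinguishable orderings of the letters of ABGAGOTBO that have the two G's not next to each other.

Total arrangements of ABGAGOTBO: 9!/(2!·2!·2!·2!) = 22680.
Arrangements with the G's together: treat GG as one letter, giving (8)!/(2!·2!·2!) = 5040.
Hence 22680 − 5040 = 17640.

17640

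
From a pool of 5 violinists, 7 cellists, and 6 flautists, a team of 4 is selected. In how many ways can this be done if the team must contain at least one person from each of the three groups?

1575

Total 4-person selections from all 18: C(18,4) = 3060.
Subtract selections that omit an entire group: no violinists → C(13,4) = 715; no cellists → C(11,4) = 330; no flautists → C(12,4) = 495.
Add back selections omitting two groups (i.e. drawn from a single group): C(5,4) + C(7,4) + C(6,4) = 55.
By inclusion–exclusion: 3060 − 1540 + 55 = 1575.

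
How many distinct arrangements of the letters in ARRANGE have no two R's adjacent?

900

Total arrangements of ARRANGE: 7!/(2!·2!) = 1260.
If the two R's are adjacent, glue them into one block, leaving 6 items to arrange: (6)!/(2!) = 360 ways.
Hence 1260 − 360 = 900.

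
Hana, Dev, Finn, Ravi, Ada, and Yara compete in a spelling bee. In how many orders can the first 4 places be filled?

360

This is an ordered selection of 4 from 6: P(6,4).
That gives 6 × 5 × 4 × 3 = 360.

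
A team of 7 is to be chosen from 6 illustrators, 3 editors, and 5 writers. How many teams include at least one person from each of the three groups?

3058

With no constraint there are C(14,7) = 3432 possible selections.
Selections missing a whole group: no illustrators → C(8,7) = 8; no editors → C(11,7) = 330; no writers → C(9,7) = 36.
Add back selections omitting two groups (i.e. drawn from a single group): C(6,7) + C(3,7) + C(5,7) = 0.
By inclusion–exclusion: 3432 − 374 + 0 = 3058.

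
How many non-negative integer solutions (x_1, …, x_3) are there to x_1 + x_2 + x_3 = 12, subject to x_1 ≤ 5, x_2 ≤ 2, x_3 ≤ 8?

By stars and bars, unrestricted non-negative solutions to x_1+…+x_3 = 12 number C(12+2,2) = 91.
Subtract solutions that violate a single cap (substitute x_i' = x_i − (cap_i+1)): x_1 ≥ 6 gives C(8,2) = 28; x_2 ≥ 3 gives C(11,2) = 55; x_3 ≥ 9 gives C(5,2) = 10. Together 93.
Add back pairs where two caps are both exceeded: 10 + 0 + 1 = 11.
By inclusion–exclusion the count is 91 − 93 + 11 = 9.

9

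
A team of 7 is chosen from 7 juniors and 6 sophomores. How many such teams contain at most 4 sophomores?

1583

Split by how many sophomores are chosen (0 through 4).
Sum: C(6,0)·C(7,7) + C(6,1)·C(7,6) + C(6,2)·C(7,5) + C(6,3)·C(7,4) + C(6,4)·C(7,3) = 1 + 42 + 315 + 700 + 525 = 1583.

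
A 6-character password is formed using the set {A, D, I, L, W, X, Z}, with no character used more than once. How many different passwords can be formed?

5040

This is a permutation of 6 out of 7: P(7,6) = 7!/1!.
That product is 7 × 6 × 5 × 4 × 3 × 2 = 5040.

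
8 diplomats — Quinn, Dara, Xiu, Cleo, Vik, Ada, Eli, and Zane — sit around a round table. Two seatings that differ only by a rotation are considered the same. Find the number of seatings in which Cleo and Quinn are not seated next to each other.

Without the restriction there are (7)! = 5040 seatings.
Those with Cleo next to Quinn: fuse the pair into one unit and seat 7 units around a circle — 2·(6)! = 1440.
Subtracting, 5040 − 1440 = 3600.

3600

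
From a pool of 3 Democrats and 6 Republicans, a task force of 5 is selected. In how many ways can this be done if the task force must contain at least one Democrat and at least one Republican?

Unrestricted: C(9,5) = 126 ways to pick any 5 of the 9.
Selections missing a whole group: no Democrats → C(6,5) = 6; no Republicans → C(3,5) = 0.
Both groups omitted at once is impossible, so 126 − 6 = 120.

120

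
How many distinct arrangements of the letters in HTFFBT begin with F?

60

Fix F in the first position and arrange the remaining 5 letters.
Those 5 letters have T appearing twice, giving (5)!/(2!) = 60.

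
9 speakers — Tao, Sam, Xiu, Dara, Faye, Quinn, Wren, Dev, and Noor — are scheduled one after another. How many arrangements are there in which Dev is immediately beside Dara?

80640

Glue Dev and Dara into one block (2 internal orders), leaving 8 units to arrange in a row.
So the count is 2·(8)! = 80640.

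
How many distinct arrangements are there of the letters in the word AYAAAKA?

42

The 7 letters of AYAAAKA have repeats: A appearing 5 times.
The number of distinct arrangements is 7!/(5!) = 5040/120 = 42.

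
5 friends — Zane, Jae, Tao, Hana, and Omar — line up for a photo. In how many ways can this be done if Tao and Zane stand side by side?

48

Place the 3 others and the Tao-Zane pair as 4 objects in a line; the pair has 2 internal arrangements.
That gives 2 × 4! = 2 × 24 = 48.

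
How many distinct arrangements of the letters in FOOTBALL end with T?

1260

With the last slot taken by T, it remains to arrange the other 7 letters (FOOBALL).
Those 7 letters have L appearing twice and O appearing twice, giving (7)!/(2!·2!) = 1260.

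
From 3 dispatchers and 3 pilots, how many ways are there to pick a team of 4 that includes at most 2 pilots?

12

Split by how many pilots are chosen (0 through 2).
Sum: C(3,0)·C(3,4) + C(3,1)·C(3,3) + C(3,2)·C(3,2) = 0 + 3 + 9 = 12.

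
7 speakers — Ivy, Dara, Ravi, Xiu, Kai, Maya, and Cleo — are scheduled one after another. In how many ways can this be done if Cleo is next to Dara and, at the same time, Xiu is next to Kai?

480

Treat {Cleo,Dara} as one block (2 orders) and {Xiu,Kai} as another (2 orders).
That leaves 5 units to arrange: 2 × 2 × 5! = 4 × 120 = 480.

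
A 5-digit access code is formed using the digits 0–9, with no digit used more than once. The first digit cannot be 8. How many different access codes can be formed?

The first digit has 10−1 = 9 choices (anything except 8).
The remaining 4 digits are filled from the other 9 symbols without repetition: 9 × 8 × 7 × 6 = 3024.
Total: 9 × 3024 = 27216.

27216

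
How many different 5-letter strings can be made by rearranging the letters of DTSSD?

Letter multiplicities in DTSSD: D×2, S×2, T×1.
The number of distinct arrangements is 5!/(2!·2!) = 120/4 = 30.

30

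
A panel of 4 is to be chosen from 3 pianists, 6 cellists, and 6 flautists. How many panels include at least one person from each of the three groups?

With no constraint there are C(15,4) = 1365 possible selections.
Selections missing a whole group: no pianists → C(12,4) = 495; no cellists → C(9,4) = 126; no flautists → C(9,4) = 126.
Add back selections omitting two groups (i.e. drawn from a single group): C(3,4) + C(6,4) + C(6,4) = 30.
By inclusion–exclusion: 1365 − 747 + 30 = 648.

648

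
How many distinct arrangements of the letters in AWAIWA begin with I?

10

With the first slot taken by I, it remains to arrange the other 5 letters (AWAWA).
Those 5 letters have A appearing 3 times and W appearing twice, giving (5)!/(3!·2!) = 10.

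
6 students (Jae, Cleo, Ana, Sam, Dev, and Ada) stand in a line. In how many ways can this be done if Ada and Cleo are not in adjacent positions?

480

There are 6! = 720 arrangements in all. If Ada and Cleo are adjacent, merging them into one block gives 2·(5)! = 240 arrangements.
Complementary counting: 720 − 240 = 480.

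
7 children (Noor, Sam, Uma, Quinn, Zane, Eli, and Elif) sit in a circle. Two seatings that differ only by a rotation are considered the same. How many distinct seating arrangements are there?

Around a circle, 7 distinct people have 7!/7 = (6)! = 720 rotationally distinct seatings.

720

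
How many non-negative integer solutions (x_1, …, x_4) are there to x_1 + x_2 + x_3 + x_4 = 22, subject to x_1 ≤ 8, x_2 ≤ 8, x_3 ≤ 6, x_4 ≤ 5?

By stars and bars, unrestricted non-negative solutions to x_1+…+x_4 = 22 number C(22+3,3) = 2300.
Subtract solutions that violate a single cap (substitute x_i' = x_i − (cap_i+1)): x_1 ≥ 9 gives C(16,3) = 560; x_2 ≥ 9 gives C(16,3) = 560; x_3 ≥ 7 gives C(18,3) = 816; x_4 ≥ 6 gives C(19,3) = 969. Together 2905.
Add back pairs where two caps are both exceeded: 35 + 84 + 120 + 84 + 120 + 220 = 663.
Subtract triples: 0 + 0 + 1 + 1 = 2.
By inclusion–exclusion the count is 2300 − 2905 + 663 − 2 = 56.

56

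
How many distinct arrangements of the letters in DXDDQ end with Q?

4

Fix Q in the last position and arrange the remaining 4 letters.
Those 4 letters have D appearing 3 times, giving (4)!/(3!) = 4.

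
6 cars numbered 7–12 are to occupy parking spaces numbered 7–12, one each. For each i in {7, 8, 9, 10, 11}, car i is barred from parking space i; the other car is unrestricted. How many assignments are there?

Let Aᵢ (for 7 ≤ i ≤ 11) be the placements that put car i in its forbidden parking space. Any j of these fix j positions, leaving (6−j)! ways to fill the rest, and there are C(5,j) ways to pick which j.
By inclusion–exclusion, the number of valid placements is Σ_{j=0}^{5} (−1)^j C(5,j)·(6−j)!.
Computing: 720 − 600 + 240 − 60 + 10 − 1 = 309.

309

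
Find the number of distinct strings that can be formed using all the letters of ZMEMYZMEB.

15120

The 9 letters of ZMEMYZMEB have repeats: E appearing twice, M appearing 3 times, and Z appearing twice.
So there are 9! / (3!·2!·2!) = 15120 distinguishable arrangements.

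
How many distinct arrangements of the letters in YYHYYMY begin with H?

6

With the first slot taken by H, it remains to arrange the other 6 letters (YYYYMY).
Those 6 letters have Y appearing 5 times, giving (6)!/(5!) = 6.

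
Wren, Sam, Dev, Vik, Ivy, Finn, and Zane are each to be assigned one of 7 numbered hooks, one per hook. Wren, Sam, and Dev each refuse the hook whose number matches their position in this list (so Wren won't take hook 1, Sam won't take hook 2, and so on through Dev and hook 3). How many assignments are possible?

3216

Let Aᵢ (for i ∈ {1, 2, 3}) be the placements that put person i in their forbidden hook. Any j of these fix j positions, leaving (7−j)! ways to fill the rest, and there are C(3,j) ways to pick which j.
By inclusion–exclusion, the number of valid placements is Σ_{j=0}^{3} (−1)^j C(3,j)·(7−j)!.
Computing: 5040 − 2160 + 360 − 24 = 3216.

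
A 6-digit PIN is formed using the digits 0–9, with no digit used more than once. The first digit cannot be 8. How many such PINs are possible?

136080

The first digit has 10−1 = 9 choices (anything except 8).
The remaining 5 digits are filled from the other 9 symbols without repetition: 9 × 8 × 7 × 6 × 5 = 15120.
Total: 9 × 15120 = 136080.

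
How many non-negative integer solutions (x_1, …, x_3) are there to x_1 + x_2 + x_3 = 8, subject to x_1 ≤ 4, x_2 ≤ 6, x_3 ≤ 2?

Ignoring the caps, the number of non-negative solutions to x_1+…+x_3 = 8 is C(10,2) = 45.
Subtract solutions that violate a single cap (substitute x_i' = x_i − (cap_i+1)): x_1 ≥ 5 gives C(5,2) = 10; x_2 ≥ 7 gives C(3,2) = 3; x_3 ≥ 3 gives C(7,2) = 21. Together 34.
Add back pairs where two caps are both exceeded: 0 + 1 + 0 = 1.
By inclusion–exclusion the count is 45 − 34 + 1 = 12.

12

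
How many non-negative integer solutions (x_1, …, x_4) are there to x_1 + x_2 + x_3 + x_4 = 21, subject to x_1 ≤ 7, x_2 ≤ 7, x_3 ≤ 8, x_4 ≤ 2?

Ignoring the caps, the number of non-negative solutions to x_1+…+x_4 = 21 is C(24,3) = 2024.
Subtract solutions that violate a single cap (substitute x_i' = x_i − (cap_i+1)): x_1 ≥ 8 gives C(16,3) = 560; x_2 ≥ 8 gives C(16,3) = 560; x_3 ≥ 9 gives C(15,3) = 455; x_4 ≥ 3 gives C(21,3) = 1330. Together 2905.
Add back pairs where two caps are both exceeded: 56 + 35 + 286 + 35 + 286 + 220 = 918.
Subtract triples: 0 + 10 + 4 + 4 = 18.
By inclusion–exclusion the count is 2024 − 2905 + 918 − 18 = 19.

19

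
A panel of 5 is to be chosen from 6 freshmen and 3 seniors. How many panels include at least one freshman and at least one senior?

With no constraint there are C(9,5) = 126 possible selections.
Selections missing a whole group: no freshmen → C(3,5) = 0; no seniors → C(6,5) = 6.
Both groups omitted at once is impossible, so 126 − 6 = 120.

120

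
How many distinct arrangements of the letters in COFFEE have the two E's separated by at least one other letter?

There are 6!/(2!·2!) = 180 arrangements of COFFEE in total.
If the two E's are adjacent, glue them into one block, leaving 5 items to arrange: (5)!/(2!) = 60 ways.
Subtracting, 180 − 60 = 120 arrangements keep the E's apart.

120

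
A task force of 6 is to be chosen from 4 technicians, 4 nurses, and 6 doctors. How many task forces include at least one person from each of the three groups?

2556

Total 6-person selections from all 14: C(14,6) = 3003.
Subtract selections that omit an entire group: no technicians → C(10,6) = 210; no nurses → C(10,6) = 210; no doctors → C(8,6) = 28.
Add back selections omitting two groups (i.e. drawn from a single group): C(4,6) + C(4,6) + C(6,6) = 1.
By inclusion–exclusion: 3003 − 448 + 1 = 2556.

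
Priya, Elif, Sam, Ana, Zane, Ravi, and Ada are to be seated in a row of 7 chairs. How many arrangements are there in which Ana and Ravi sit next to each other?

Glue Ana and Ravi into one block (2 internal orders), leaving 6 units to arrange in a row.
That gives 2 × 6! = 2 × 720 = 1440.

1440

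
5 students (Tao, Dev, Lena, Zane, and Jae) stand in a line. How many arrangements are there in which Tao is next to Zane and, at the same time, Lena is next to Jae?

24

Treat {Tao,Zane} as one block (2 orders) and {Lena,Jae} as another (2 orders).
That leaves 3 units to arrange: 2 × 2 × 3! = 4 × 6 = 24.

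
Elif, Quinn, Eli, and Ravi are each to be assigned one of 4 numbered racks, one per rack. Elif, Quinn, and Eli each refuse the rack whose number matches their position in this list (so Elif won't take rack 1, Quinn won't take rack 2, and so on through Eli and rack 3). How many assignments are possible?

11

Let Aᵢ (for i ∈ {1, 2, 3}) be the placements that put person i in their forbidden rack. Any j of these fix j positions, leaving (4−j)! ways to fill the rest, and there are C(3,j) ways to pick which j.
By inclusion–exclusion, the number of valid placements is Σ_{j=0}^{3} (−1)^j C(3,j)·(4−j)!.
Computing: 24 − 18 + 6 − 1 = 11.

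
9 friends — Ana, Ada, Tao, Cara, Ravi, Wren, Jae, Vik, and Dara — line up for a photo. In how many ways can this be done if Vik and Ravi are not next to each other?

282240

Of the 9! = 362880 arrangements, those with Vik and Ravi adjacent number 2 × 8! = 80640 (treat the pair as a block with 2 internal orders).
So 362880 − 80640 = 282240 arrangements keep them apart.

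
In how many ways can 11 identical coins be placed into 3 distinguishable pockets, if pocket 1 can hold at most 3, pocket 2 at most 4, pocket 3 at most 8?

Ignoring the caps, the number of non-negative solutions to x_1+…+x_3 = 11 is C(13,2) = 78.
Subtract solutions that violate a single cap (substitute x_i' = x_i − (cap_i+1)): x_1 ≥ 4 gives C(9,2) = 36; x_2 ≥ 5 gives C(8,2) = 28; x_3 ≥ 9 gives C(4,2) = 6. Together 70.
Add back pairs where two caps are both exceeded: 6 + 0 + 0 = 6.
By inclusion–exclusion the count is 78 − 70 + 6 = 14.

14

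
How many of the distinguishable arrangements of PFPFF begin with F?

With the first slot taken by F, it remains to arrange the other 4 letters (PPFF).
Those 4 letters have F appearing twice and P appearing twice, giving (4)!/(2!·2!) = 6.

6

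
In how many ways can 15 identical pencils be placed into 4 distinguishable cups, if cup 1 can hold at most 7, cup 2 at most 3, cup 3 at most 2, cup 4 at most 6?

19

By stars and bars, unrestricted non-negative solutions to x_1+…+x_4 = 15 number C(15+3,3) = 816.
Subtract solutions that violate a single cap (substitute x_i' = x_i − (cap_i+1)): x_1 ≥ 8 gives C(10,3) = 120; x_2 ≥ 4 gives C(14,3) = 364; x_3 ≥ 3 gives C(15,3) = 455; x_4 ≥ 7 gives C(11,3) = 165. Together 1104.
Add back pairs where two caps are both exceeded: 20 + 35 + 1 + 165 + 35 + 56 = 312.
Subtract triples: 1 + 0 + 0 + 4 = 5.
By inclusion–exclusion the count is 816 − 1104 + 312 − 5 = 19.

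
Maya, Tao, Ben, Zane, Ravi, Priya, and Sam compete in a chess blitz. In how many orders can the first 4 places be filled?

There are 7 choices for 1st place, 6 for 2nd, and so on down to 4 for position 4.
That gives 7 × 6 × 5 × 4 = 840.

840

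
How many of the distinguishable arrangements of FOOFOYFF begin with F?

140

With the first slot taken by F, it remains to arrange the other 7 letters (OOFOYFF).
Those 7 letters have F appearing 3 times and O appearing 3 times, giving (7)!/(3!·3!) = 140.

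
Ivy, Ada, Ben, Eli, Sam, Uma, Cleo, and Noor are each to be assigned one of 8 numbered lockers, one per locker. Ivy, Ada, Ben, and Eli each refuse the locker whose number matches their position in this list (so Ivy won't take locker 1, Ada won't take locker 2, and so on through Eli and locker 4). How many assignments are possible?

24024

Let Aᵢ (for 1 ≤ i ≤ 4) be the placements that put person i in their forbidden locker. Any j of these fix j positions, leaving (8−j)! ways to fill the rest, and there are C(4,j) ways to pick which j.
By inclusion–exclusion, the number of valid placements is Σ_{j=0}^{4} (−1)^j C(4,j)·(8−j)!.
Computing: 40320 − 20160 + 4320 − 480 + 24 = 24024.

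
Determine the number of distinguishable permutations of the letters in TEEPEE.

30

The 6 letters of TEEPEE have repeats: E appearing 4 times.
Dividing 6! = 720 by 4! = 24 for the repeated letters gives 30.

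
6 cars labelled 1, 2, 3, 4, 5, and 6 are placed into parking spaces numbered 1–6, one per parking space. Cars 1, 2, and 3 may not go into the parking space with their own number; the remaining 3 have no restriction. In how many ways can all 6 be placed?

426

Let Aᵢ (for i ∈ {1, 2, 3}) be the placements that put car i in its forbidden parking space. Any j of these fix j positions, leaving (6−j)! ways to fill the rest, and there are C(3,j) ways to pick which j.
By inclusion–exclusion, the number of valid placements is Σ_{j=0}^{3} (−1)^j C(3,j)·(6−j)!.
Computing: 720 − 360 + 72 − 6 = 426.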